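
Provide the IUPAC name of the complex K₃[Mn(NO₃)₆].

potassium hexanitratomanganate(III)

The 3 potassium counter-ions carry a total charge of +3, so each complex ion is 3−.
Ligand charges: 6×nitrato (-1 each); total -6. So Mn + (-6) = 3−, giving Mn = +3.
The complex ion is anionic, so manganese takes the -ate form manganate(III).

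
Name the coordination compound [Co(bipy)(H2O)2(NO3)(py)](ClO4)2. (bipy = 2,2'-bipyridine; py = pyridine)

diaqua(2,2'-bipyridine)nitrato(pyridine)cobalt(III) perchlorate

The 2 perchlorate counter-ions carry a total charge of -2, so each complex ion is 2+.
Ligand charges: 1×2,2'-bipyridine (neutral), 2×aqua (neutral), 1×nitrato (-1 each), 1×pyridine (neutral); total -1. So Co + (-1) = 2+, giving Co = +3.
Ligands are named alphabetically: aqua before bipyridine before nitrato before pyridine.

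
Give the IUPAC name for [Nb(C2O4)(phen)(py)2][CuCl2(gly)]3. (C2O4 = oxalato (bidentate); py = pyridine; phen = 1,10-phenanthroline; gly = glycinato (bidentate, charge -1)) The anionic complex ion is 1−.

oxalato(1,10-phenanthroline)bis(pyridine)niobium(V) dichloro(glycinato)cuprate(II)

Both ions are complex: the cation is named first with the plain metal name, the anion second with the -ate form; each ion's ligands are alphabetised independently.
The complex anion is given as 1−; its ligand charges sum to -3, so Cu = +2.
With 3 anions per cation, the cation must be 3×1 = 3+.
Cation: ligand charges sum to -2; for the ion to be 3+, Nb = +5.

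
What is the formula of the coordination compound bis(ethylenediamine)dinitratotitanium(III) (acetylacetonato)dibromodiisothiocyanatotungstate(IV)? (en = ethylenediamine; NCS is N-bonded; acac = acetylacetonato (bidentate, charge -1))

[Ti(en)2(NO3)2][W(acac)Br2(NCS)2]

Cation [Ti…]: ligand charges -2, Ti(III) ⇒ ion charge 1+.
Anion [W…]: ligand charges -5, W(IV) ⇒ ion charge 1−.
One 1+ cation balances one 1− anion.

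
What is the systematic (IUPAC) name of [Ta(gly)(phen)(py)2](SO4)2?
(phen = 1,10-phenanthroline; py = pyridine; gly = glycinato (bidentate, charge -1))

The 2 sulfate counter-ions carry a total charge of -4, so each complex ion is 4+.
Ligand charges: 1×1,10-phenanthroline (neutral), 2×pyridine (neutral), 1×glycinato (-1 each); total -1. So Ta + (-1) = 4+, giving Ta = +5.
Ligands are named alphabetically: glycinato before phenanthroline before pyridine.

(glycinato)(1,10-phenanthroline)bis(pyridine)tantalum(V) sulfate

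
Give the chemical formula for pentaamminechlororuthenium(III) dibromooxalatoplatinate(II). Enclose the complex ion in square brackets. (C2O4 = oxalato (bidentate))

Cation [Ru…]: ligand charges -1, Ru(III) ⇒ ion charge 2+.
Anion [Pt…]: ligand charges -4, Pt(II) ⇒ ion charge 2−.
One 2+ cation balances one 2− anion.

[RuCl(NH3)5][PtBr2(C2O4)]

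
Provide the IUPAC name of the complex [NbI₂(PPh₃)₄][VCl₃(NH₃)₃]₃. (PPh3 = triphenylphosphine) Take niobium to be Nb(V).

Nb is given as +5; the cation's ligand charges sum to -2, so the complex cation is 3+.
With 3 anions per cation, each anion must be 3/3 = 1−.
Anion: ligand charges sum to -3; for the ion to be 1−, V = +2.

diiodotetrakis(triphenylphosphine)niobium(V) triamminetrichlorovanadate(II)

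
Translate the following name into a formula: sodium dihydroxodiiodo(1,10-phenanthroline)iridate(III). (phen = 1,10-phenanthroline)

Ligands: 2 iodo (I, -1), 1 1,10-phenanthroline (phen, neutral), 2 hydroxo (OH, -1). Ligand charge sum = -4.
With Ir in oxidation state +3, the complex ion is [Ir...]^1−.
Charge balance with sodium (+1) requires 1 complex ion per 1 sodium.

Na[IrI2(OH)2(phen)]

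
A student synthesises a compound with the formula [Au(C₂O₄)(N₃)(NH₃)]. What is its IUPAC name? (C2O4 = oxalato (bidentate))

There is no counter-ion, so the complex is neutral overall.
Ligand charges: 1×azido (-1 each), 1×ammine (neutral), 1×oxalato (-2 each); total -3. So Au + (-3) = 0, giving Au = +3.
Ligands are named alphabetically: ammine before azido before oxalato.

ammineazidooxalatogold(III)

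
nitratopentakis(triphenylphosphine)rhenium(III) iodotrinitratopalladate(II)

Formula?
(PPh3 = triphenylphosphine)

Cation [Re…]: ligand charges -1, Re(III) ⇒ ion charge 2+.
Anion [Pd…]: ligand charges -4, Pd(II) ⇒ ion charge 2−.

[Re(NO3)(PPh3)5][PdI(NO3)3]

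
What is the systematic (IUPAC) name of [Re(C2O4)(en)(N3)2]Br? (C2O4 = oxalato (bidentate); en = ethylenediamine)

diazido(ethylenediamine)oxalatorhenium(V) bromide

The 1 bromide counter-ion carries a total charge of -1, so each complex ion is 1+.
Ligand charges: 2×azido (-1 each), 1×oxalato (-2 each), 1×ethylenediamine (neutral); total -4. So Re + (-4) = 1+, giving Re = +5.
Ligands are named alphabetically: azido before ethylenediamine before oxalato.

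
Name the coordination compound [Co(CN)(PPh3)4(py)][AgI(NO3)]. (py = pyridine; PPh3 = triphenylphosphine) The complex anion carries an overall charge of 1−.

The complex anion is given as 1−; its ligand charges sum to -2, so Ag = +1.
A 1:1 salt means the cation carries the equal and opposite charge, 1+.
Cation: ligand charges sum to -1; for the ion to be 1+, Co = +2.

cyano(pyridine)tetrakis(triphenylphosphine)cobalt(II) iodonitratoargentate(I)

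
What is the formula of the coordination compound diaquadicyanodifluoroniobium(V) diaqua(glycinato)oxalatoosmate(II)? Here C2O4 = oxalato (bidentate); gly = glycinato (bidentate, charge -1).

Cation [Nb…]: ligand charges -4, Nb(V) ⇒ ion charge 1+.
Anion [Os…]: ligand charges -3, Os(II) ⇒ ion charge 1−.

[Nb(CN)2F2(H2O)2][Os(C2O4)(gly)(H2O)2]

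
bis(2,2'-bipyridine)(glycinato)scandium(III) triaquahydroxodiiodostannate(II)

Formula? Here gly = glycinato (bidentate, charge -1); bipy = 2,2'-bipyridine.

Cation [Sc…]: ligand charges -1, Sc(III) ⇒ ion charge 2+.
Anion [Sn…]: ligand charges -3, Sn(II) ⇒ ion charge 1−.

[Sc(bipy)2(gly)][Sn(H2O)3I2(OH)]2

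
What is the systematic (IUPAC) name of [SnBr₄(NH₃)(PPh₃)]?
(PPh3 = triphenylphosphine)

amminetetrabromo(triphenylphosphine)tin(IV)

There is no counter-ion, so the complex is neutral overall.
Ligand charges: 1×ammine (neutral), 4×bromo (-1 each), 1×triphenylphosphine (neutral); total -4. So Sn + (-4) = 0, giving Sn = +4.
Ligands are named alphabetically: ammine before bromo before triphenylphosphine.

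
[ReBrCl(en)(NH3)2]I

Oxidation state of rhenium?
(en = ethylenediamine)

+3

1 iodide outside the brackets (-1 each) → the complex ion is 1+.
Ligand charges: 1×Cl = -1; 2×NH3 neutral; 1×en neutral; 1×Br = -1; sum -2.
Re + (-2) = 1+ ⇒ Re is +3.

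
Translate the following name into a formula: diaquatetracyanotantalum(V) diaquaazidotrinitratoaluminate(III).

Cation [Ta…]: ligand charges -4, Ta(V) ⇒ ion charge 1+.
Anion [Al…]: ligand charges -4, Al(III) ⇒ ion charge 1−.

[Ta(CN)4(H2O)2][Al(H2O)2(N3)(NO3)3]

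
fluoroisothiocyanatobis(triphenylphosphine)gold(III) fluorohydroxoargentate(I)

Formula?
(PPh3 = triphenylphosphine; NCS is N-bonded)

Cation [Au…]: ligand charges -2, Au(III) ⇒ ion charge 1+.
Anion [Ag…]: ligand charges -2, Ag(I) ⇒ ion charge 1−.

[AuF(NCS)(PPh3)2][AgF(OH)]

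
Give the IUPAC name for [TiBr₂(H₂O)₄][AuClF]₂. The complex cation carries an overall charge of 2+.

tetraaquadibromotitanium(IV) chlorofluoroaurate(I)

Both ions are complex: the cation is named first with the plain metal name, the anion second with the -ate form; each ion's ligands are alphabetised independently.
The complex cation is given as 2+; its ligand charges sum to -2, so Ti = +4.
With 2 anions per cation, each anion must be 2/2 = 1−.
Anion: ligand charges sum to -2; for the ion to be 1−, Au = +1.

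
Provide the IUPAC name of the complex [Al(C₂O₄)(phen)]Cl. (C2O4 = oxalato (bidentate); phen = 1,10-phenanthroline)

The 1 chloride counter-ion carries a total charge of -1, so each complex ion is 1+.
Ligand charges: 1×oxalato (-2 each), 1×1,10-phenanthroline (neutral); total -2. So Al + (-2) = 1+, giving Al = +3.
Ligands are named alphabetically: oxalato before phenanthroline.

oxalato(1,10-phenanthroline)aluminium(III) chloride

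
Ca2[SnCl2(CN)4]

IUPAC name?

The 2 calcium counter-ions carry a total charge of +4, so each complex ion is 4−.
Ligand charges: 4×cyano (-1 each), 2×chloro (-1 each); total -6. So Sn + (-6) = 4−, giving Sn = +2.
Ligands are named alphabetically: chloro before cyano.
The complex ion is anionic, so tin takes the -ate form stannate(II).

calcium dichlorotetracyanostannate(II)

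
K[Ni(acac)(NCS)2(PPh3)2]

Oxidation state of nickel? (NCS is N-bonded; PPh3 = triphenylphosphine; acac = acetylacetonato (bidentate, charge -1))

1 potassium outside the brackets (+1 each) → the complex ion is 1−.
Ligand charges: 2×NCS = -2; 2×PPh3 neutral; 1×acac = -1; sum -3.
Ni + (-3) = 1− ⇒ Ni is +2.

+2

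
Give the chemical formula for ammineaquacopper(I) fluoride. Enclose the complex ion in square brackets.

Ligands: 1 aqua (H2O, neutral), 1 ammine (NH3, neutral). Ligand charge sum = 0.
Charge balance with fluoride (-1) requires 1 complex ion per 1 fluoride.

[Cu(H2O)(NH3)]F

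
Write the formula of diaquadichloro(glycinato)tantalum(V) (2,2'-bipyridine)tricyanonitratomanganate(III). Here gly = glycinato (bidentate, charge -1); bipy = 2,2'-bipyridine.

[TaCl2(gly)(H2O)2][Mn(bipy)(CN)3(NO3)]2

Cation [Ta…]: ligand charges -3, Ta(V) ⇒ ion charge 2+.
Anion [Mn…]: ligand charges -4, Mn(III) ⇒ ion charge 1−.
One 2+ cation requires 2 of the 1− anion.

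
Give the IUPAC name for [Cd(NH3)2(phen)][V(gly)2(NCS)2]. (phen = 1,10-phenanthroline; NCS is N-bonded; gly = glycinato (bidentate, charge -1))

Cadmium is always +2 in its complexes; the cation's ligand charges sum to 0, so the complex cation is 2+.
A 1:1 salt means the anion carries the equal and opposite charge, 2−.
Anion: ligand charges sum to -4; for the ion to be 2−, V = +2.

diammine(1,10-phenanthroline)cadmium(II) bis(glycinato)diisothiocyanatovanadate(II)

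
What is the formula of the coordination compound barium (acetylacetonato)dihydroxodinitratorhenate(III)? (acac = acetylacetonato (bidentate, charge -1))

Ba[Re(acac)(NO3)2(OH)2]

Ligands: 1 acetylacetonato (acac, -1), 2 nitrato (NO3, -1), 2 hydroxo (OH, -1). Ligand charge sum = -5.
With Re in oxidation state +3, the complex ion is [Re...]^2−.
Charge balance with barium (+2) requires 1 complex ion per 1 barium.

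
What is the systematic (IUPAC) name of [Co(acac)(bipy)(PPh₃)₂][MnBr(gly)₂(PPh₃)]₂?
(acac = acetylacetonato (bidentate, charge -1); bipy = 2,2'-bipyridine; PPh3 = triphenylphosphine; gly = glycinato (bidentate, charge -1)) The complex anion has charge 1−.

(acetylacetonato)(2,2'-bipyridine)bis(triphenylphosphine)cobalt(III) bromobis(glycinato)(triphenylphosphine)manganate(II)

Both ions are complex: the cation is named first with the plain metal name, the anion second with the -ate form; each ion's ligands are alphabetised independently.
The complex anion is given as 1−; its ligand charges sum to -3, so Mn = +2.
With 2 anions per cation, the cation must be 2×1 = 2+.
Cation: ligand charges sum to -1; for the ion to be 2+, Co = +3.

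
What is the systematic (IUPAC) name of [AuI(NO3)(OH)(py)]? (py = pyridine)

There is no counter-ion, so the complex is neutral overall.
Ligand charges: 1×nitrato (-1 each), 1×hydroxo (-1 each), 1×iodo (-1 each), 1×pyridine (neutral); total -3. So Au + (-3) = 0, giving Au = +3.
Ligands are named alphabetically: hydroxo before iodo before nitrato before pyridine.

hydroxoiodonitrato(pyridine)gold(III)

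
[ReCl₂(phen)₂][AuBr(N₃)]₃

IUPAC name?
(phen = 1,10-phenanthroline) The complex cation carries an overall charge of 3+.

dichlorobis(1,10-phenanthroline)rhenium(V) azidobromoaurate(I)

Both ions are complex: the cation is named first with the plain metal name, the anion second with the -ate form; each ion's ligands are alphabetised independently.
The complex cation is given as 3+; its ligand charges sum to -2, so Re = +5.
With 3 anions per cation, each anion must be 3/3 = 1−.
Anion: ligand charges sum to -2; for the ion to be 1−, Au = +1.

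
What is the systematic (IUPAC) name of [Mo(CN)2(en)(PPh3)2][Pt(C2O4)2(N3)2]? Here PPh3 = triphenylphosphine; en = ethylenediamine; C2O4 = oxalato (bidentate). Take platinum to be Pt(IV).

Both ions are complex: the cation is named first with the plain metal name, the anion second with the -ate form; each ion's ligands are alphabetised independently.
Pt is given as +4; the anion's ligand charges sum to -6, so the complex anion is 2−.
A 1:1 salt means the cation carries the equal and opposite charge, 2+.
Cation: ligand charges sum to -2; for the ion to be 2+, Mo = +4.

dicyano(ethylenediamine)bis(triphenylphosphine)molybdenum(IV) diazidodioxalatoplatinate(IV)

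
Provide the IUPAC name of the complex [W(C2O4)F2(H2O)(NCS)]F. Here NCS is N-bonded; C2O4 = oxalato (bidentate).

aquadifluoroisothiocyanatooxalatotungsten(VI) fluoride

The 1 fluoride counter-ion carries a total charge of -1, so each complex ion is 1+.
Ligand charges: 1×isothiocyanato (-1 each), 1×oxalato (-2 each), 1×aqua (neutral), 2×fluoro (-1 each); total -5. So W + (-5) = 1+, giving W = +6.
Ligands are named alphabetically: aqua before fluoro before isothiocyanato before oxalato.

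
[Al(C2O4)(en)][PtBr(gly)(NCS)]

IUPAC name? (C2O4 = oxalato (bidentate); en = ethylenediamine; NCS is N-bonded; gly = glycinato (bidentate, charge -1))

(ethylenediamine)oxalatoaluminium(III) bromo(glycinato)isothiocyanatoplatinate(II)

Aluminium is always +3 in its complexes; the cation's ligand charges sum to -2, so the complex cation is 1+.
A 1:1 salt means the anion carries the equal and opposite charge, 1−.
Anion: ligand charges sum to -3; for the ion to be 1−, Pt = +2.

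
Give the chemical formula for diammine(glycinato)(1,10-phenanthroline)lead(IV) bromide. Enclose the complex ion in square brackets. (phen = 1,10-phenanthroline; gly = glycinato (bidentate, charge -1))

[Pb(gly)(NH3)2(phen)]Br3

Ligands: 1 1,10-phenanthroline (phen, neutral), 1 glycinato (gly, -1), 2 ammine (NH3, neutral). Ligand charge sum = -1.
With Pb in oxidation state +4, the complex ion is [Pb...]^3+.
Charge balance with bromide (-1) requires 1 complex ion per 3 bromide.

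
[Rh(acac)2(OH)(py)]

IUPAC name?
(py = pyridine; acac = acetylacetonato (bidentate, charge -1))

bis(acetylacetonato)hydroxo(pyridine)rhodium(III)

There is no counter-ion, so the complex is neutral overall.
Ligand charges: 1×hydroxo (-1 each), 1×pyridine (neutral), 2×acetylacetonato (-1 each); total -3. So Rh + (-3) = 0, giving Rh = +3.
Ligands are named alphabetically: acetylacetonato before hydroxo before pyridine.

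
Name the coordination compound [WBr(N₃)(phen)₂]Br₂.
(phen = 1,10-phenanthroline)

azidobromobis(1,10-phenanthroline)tungsten(IV) bromide

The 2 bromide counter-ions carry a total charge of -2, so each complex ion is 2+.
Ligand charges: 2×1,10-phenanthroline (neutral), 1×azido (-1 each), 1×bromo (-1 each); total -2. So W + (-2) = 2+, giving W = +4.
Ligands are named alphabetically: azido before bromo before phenanthroline.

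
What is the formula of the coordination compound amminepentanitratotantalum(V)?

[Ta(NH3)(NO3)5]

Ligands: 5 nitrato (NO3, -1), 1 ammine (NH3, neutral). Ligand charge sum = -5.
With Ta in oxidation state +5, the complex ion is [Ta...].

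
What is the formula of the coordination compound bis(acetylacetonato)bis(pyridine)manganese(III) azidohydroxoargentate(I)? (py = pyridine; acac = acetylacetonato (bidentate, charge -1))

[Mn(acac)2(py)2][Ag(N3)(OH)]

Cation [Mn…]: ligand charges -2, Mn(III) ⇒ ion charge 1+.
Anion [Ag…]: ligand charges -2, Ag(I) ⇒ ion charge 1−.
One 1+ cation balances one 1− anion.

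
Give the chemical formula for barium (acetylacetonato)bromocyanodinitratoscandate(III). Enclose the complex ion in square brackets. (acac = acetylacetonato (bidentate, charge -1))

Ba[Sc(acac)Br(CN)(NO3)2]

Ligands: 1 cyano (CN, -1), 2 nitrato (NO3, -1), 1 acetylacetonato (acac, -1), 1 bromo (Br, -1). Ligand charge sum = -5.
With Sc in oxidation state +3, the complex ion is [Sc...]^2−.
Charge balance with barium (+2) requires 1 complex ion per 1 barium.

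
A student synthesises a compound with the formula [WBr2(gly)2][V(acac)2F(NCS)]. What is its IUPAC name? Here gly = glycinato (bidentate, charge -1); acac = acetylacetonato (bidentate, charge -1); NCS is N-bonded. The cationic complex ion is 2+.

dibromobis(glycinato)tungsten(VI) bis(acetylacetonato)fluoroisothiocyanatovanadate(II)

The complex cation is given as 2+; its ligand charges sum to -4, so W = +6.
A 1:1 salt means the anion carries the equal and opposite charge, 2−.
Anion: ligand charges sum to -4; for the ion to be 2−, V = +2.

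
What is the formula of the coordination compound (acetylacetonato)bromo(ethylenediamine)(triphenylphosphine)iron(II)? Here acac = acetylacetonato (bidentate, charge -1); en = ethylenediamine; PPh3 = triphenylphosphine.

Ligands: 1 acetylacetonato (acac, -1), 1 ethylenediamine (en, neutral), 1 triphenylphosphine (PPh3, neutral), 1 bromo (Br, -1). Ligand charge sum = -2.
With Fe in oxidation state +2, the complex ion is [Fe...].

[Fe(acac)Br(en)(PPh3)]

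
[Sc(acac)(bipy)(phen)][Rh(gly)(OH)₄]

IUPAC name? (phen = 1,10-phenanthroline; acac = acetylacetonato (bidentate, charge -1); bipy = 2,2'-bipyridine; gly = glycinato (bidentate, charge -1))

Both ions are complex: the cation is named first with the plain metal name, the anion second with the -ate form; each ion's ligands are alphabetised independently.
Scandium is always +3 in its complexes; the cation's ligand charges sum to -1, so the complex cation is 2+.
A 1:1 salt means the anion carries the equal and opposite charge, 2−.
Anion: ligand charges sum to -5; for the ion to be 2−, Rh = +3.

(acetylacetonato)(2,2'-bipyridine)(1,10-phenanthroline)scandium(III) (glycinato)tetrahydroxorhodate(III)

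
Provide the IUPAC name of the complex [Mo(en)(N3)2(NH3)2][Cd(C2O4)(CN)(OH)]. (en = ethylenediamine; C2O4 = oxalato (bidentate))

Cadmium is always +2 in its complexes; the anion's ligand charges sum to -4, so the complex anion is 2−.
A 1:1 salt means the cation carries the equal and opposite charge, 2+.
Cation: ligand charges sum to -2; for the ion to be 2+, Mo = +4.

diamminediazido(ethylenediamine)molybdenum(IV) cyanohydroxooxalatocadmate(II)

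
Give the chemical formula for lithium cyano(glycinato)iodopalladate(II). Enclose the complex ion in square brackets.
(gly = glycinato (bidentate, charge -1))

Li[Pd(CN)(gly)I]

Ligands: 1 cyano (CN, -1), 1 glycinato (gly, -1), 1 iodo (I, -1). Ligand charge sum = -3.
With Pd in oxidation state +2, the complex ion is [Pd...]^1−.
Charge balance with lithium (+1) requires 1 complex ion per 1 lithium.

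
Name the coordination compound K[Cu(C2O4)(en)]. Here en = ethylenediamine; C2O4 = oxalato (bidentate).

potassium (ethylenediamine)oxalatocuprate(I)

The 1 potassium counter-ion carries a total charge of +1, so each complex ion is 1−.
Ligand charges: 1×ethylenediamine (neutral), 1×oxalato (-2 each); total -2. So Cu + (-2) = 1−, giving Cu = +1.
Ligands are named alphabetically: ethylenediamine before oxalato.
The complex ion is anionic, so copper takes the -ate form cuprate(I).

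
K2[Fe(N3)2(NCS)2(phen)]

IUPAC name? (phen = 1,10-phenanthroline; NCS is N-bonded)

The 2 potassium counter-ions carry a total charge of +2, so each complex ion is 2−.
Ligand charges: 2×azido (-1 each), 1×1,10-phenanthroline (neutral), 2×isothiocyanato (-1 each); total -4. So Fe + (-4) = 2−, giving Fe = +2.
Ligands are named alphabetically: azido before isothiocyanato before phenanthroline.
The complex ion is anionic, so iron takes the -ate form ferrate(II).

potassium diazidodiisothiocyanato(1,10-phenanthroline)ferrate(II)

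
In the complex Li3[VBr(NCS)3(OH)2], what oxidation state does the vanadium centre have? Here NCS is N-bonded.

3 lithium outside the brackets (+1 each) → the complex ion is 3−.
Ligand charges: 2×OH = -2; 1×Br = -1; 3×NCS = -3; sum -6.
V + (-6) = 3− ⇒ V is +3.

+3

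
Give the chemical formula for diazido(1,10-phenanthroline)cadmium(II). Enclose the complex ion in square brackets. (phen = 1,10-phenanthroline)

Ligands: 2 azido (N3, -1), 1 1,10-phenanthroline (phen, neutral). Ligand charge sum = -2.
With Cd in oxidation state +2, the complex ion is [Cd...].

[Cd(N3)2(phen)]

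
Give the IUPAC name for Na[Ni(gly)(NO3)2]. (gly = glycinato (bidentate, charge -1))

sodium (glycinato)dinitratonickelate(II)

The 1 sodium counter-ion carries a total charge of +1, so each complex ion is 1−.
Ligand charges: 1×glycinato (-1 each), 2×nitrato (-1 each); total -3. So Ni + (-3) = 1−, giving Ni = +2.
The complex ion is anionic, so nickel takes the -ate form nickelate(II).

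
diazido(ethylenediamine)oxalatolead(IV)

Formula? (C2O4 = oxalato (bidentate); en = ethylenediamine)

[Pb(C2O4)(en)(N3)2]

Ligands: 2 azido (N3, -1), 1 oxalato (C2O4, -2), 1 ethylenediamine (en, neutral). Ligand charge sum = -4.
With Pb in oxidation state +4, the complex ion is [Pb...].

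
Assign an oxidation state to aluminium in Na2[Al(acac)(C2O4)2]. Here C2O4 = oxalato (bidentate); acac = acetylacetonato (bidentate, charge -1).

+3

2 sodium outside the brackets (+1 each) → the complex ion is 2−.
Ligand charges: 2×C2O4 = -4; 1×acac = -1; sum -5.
Al + (-5) = 2− ⇒ Al is +3.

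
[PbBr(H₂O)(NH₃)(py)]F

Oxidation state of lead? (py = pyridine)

1 fluoride outside the brackets (-1 each) → the complex ion is 1+.
Ligand charges: 1×py neutral; 1×Br = -1; 1×NH3 neutral; 1×H2O neutral; sum -1.
Pb + (-1) = 1+ ⇒ Pb is +2.

+2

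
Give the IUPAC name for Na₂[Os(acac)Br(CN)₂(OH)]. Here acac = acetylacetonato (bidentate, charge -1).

The 2 sodium counter-ions carry a total charge of +2, so each complex ion is 2−.
Ligand charges: 1×hydroxo (-1 each), 1×acetylacetonato (-1 each), 1×bromo (-1 each), 2×cyano (-1 each); total -5. So Os + (-5) = 2−, giving Os = +3.
Ligands are named alphabetically: acetylacetonato before bromo before cyano before hydroxo.
The complex ion is anionic, so osmium takes the -ate form osmate(III).

sodium (acetylacetonato)bromodicyanohydroxoosmate(III)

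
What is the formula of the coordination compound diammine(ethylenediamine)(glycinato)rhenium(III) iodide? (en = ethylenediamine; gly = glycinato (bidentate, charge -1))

[Re(en)(gly)(NH3)2]I2

Ligands: 1 ethylenediamine (en, neutral), 2 ammine (NH3, neutral), 1 glycinato (gly, -1). Ligand charge sum = -1.
With Re in oxidation state +3, the complex ion is [Re...]^2+.
Charge balance with iodide (-1) requires 1 complex ion per 2 iodide.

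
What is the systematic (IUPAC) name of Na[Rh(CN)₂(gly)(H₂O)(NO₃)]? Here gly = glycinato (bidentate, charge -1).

The 1 sodium counter-ion carries a total charge of +1, so each complex ion is 1−.
Ligand charges: 1×aqua (neutral), 1×nitrato (-1 each), 2×cyano (-1 each), 1×glycinato (-1 each); total -4. So Rh + (-4) = 1−, giving Rh = +3.
Ligands are named alphabetically: aqua before cyano before glycinato before nitrato.
The complex ion is anionic, so rhodium takes the -ate form rhodate(III).

sodium aquadicyano(glycinato)nitratorhodate(III)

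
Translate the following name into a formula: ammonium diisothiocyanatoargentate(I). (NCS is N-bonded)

Ligands: 2 isothiocyanato (NCS, -1). Ligand charge sum = -2.
With Ag in oxidation state +1, the complex ion is [Ag...]^1−.
Charge balance with ammonium (+1) requires 1 complex ion per 1 ammonium.

NH4[Ag(NCS)2]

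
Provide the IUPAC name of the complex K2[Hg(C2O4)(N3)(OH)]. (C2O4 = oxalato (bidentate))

potassium azidohydroxooxalatomercurate(II)

The 2 potassium counter-ions carry a total charge of +2, so each complex ion is 2−.
Ligand charges: 1×hydroxo (-1 each), 1×oxalato (-2 each), 1×azido (-1 each); total -4. So Hg + (-4) = 2−, giving Hg = +2.
Ligands are named alphabetically: azido before hydroxo before oxalato.
The complex ion is anionic, so mercury takes the -ate form mercurate(II).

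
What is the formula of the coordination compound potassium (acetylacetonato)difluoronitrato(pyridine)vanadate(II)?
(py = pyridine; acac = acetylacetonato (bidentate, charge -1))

K2[V(acac)F2(NO3)(py)]

Ligands: 1 pyridine (py, neutral), 2 fluoro (F, -1), 1 acetylacetonato (acac, -1), 1 nitrato (NO3, -1). Ligand charge sum = -4.
Charge balance with potassium (+1) requires 1 complex ion per 2 potassium.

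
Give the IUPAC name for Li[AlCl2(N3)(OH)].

The 1 lithium counter-ion carries a total charge of +1, so each complex ion is 1−.
Ligand charges: 2×chloro (-1 each), 1×hydroxo (-1 each), 1×azido (-1 each); total -4. So Al + (-4) = 1−, giving Al = +3.
Ligands are named alphabetically: azido before chloro before hydroxo.
The complex ion is anionic, so aluminium takes the -ate form aluminate(III).

lithium azidodichlorohydroxoaluminate(III)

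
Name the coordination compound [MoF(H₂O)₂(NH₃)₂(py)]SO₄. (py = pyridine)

The 1 sulfate counter-ion carries a total charge of -2, so each complex ion is 2+.
Ligand charges: 2×ammine (neutral), 1×fluoro (-1 each), 2×aqua (neutral), 1×pyridine (neutral); total -1. So Mo + (-1) = 2+, giving Mo = +3.
Ligands are named alphabetically: ammine before aqua before fluoro before pyridine.

diamminediaquafluoro(pyridine)molybdenum(III) sulfate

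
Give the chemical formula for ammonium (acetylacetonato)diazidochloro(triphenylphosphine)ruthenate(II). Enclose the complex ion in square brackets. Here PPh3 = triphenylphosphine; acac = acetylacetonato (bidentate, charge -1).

Ligands: 1 triphenylphosphine (PPh3, neutral), 2 azido (N3, -1), 1 chloro (Cl, -1), 1 acetylacetonato (acac, -1). Ligand charge sum = -4.
With Ru in oxidation state +2, the complex ion is [Ru...]^2−.
Charge balance with ammonium (+1) requires 1 complex ion per 2 ammonium.

(NH4)2[Ru(acac)Cl(N3)2(PPh3)]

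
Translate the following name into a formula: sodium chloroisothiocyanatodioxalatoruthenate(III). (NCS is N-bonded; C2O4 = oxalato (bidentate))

Na3[Ru(C2O4)2Cl(NCS)]

Ligands: 1 chloro (Cl, -1), 1 isothiocyanato (NCS, -1), 2 oxalato (C2O4, -2). Ligand charge sum = -6.
With Ru in oxidation state +3, the complex ion is [Ru...]^3−.
Charge balance with sodium (+1) requires 1 complex ion per 3 sodium.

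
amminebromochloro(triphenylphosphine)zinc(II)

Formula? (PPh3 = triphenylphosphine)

Ligands: 1 bromo (Br, -1), 1 triphenylphosphine (PPh3, neutral), 1 ammine (NH3, neutral), 1 chloro (Cl, -1). Ligand charge sum = -2.
With Zn in oxidation state +2, the complex ion is [Zn...].

[ZnBrCl(NH3)(PPh3)]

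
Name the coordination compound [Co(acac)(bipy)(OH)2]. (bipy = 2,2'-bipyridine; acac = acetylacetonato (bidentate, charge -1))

(acetylacetonato)(2,2'-bipyridine)dihydroxocobalt(III)

There is no counter-ion, so the complex is neutral overall.
Ligand charges: 1×2,2'-bipyridine (neutral), 2×hydroxo (-1 each), 1×acetylacetonato (-1 each); total -3. So Co + (-3) = 0, giving Co = +3.
Ligands are named alphabetically: acetylacetonato before bipyridine before hydroxo.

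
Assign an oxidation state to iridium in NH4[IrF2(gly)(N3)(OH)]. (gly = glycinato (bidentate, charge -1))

1 ammonium outside the brackets (+1 each) → the complex ion is 1−.
Ligand charges: 1×OH = -1; 2×F = -2; 1×N3 = -1; 1×gly = -1; sum -5.
Ir + (-5) = 1− ⇒ Ir is +4.

+4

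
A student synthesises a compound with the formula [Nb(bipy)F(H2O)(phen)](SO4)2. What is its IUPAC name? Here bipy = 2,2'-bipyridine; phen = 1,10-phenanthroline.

The 2 sulfate counter-ions carry a total charge of -4, so each complex ion is 4+.
Ligand charges: 1×fluoro (-1 each), 1×aqua (neutral), 1×2,2'-bipyridine (neutral), 1×1,10-phenanthroline (neutral); total -1. So Nb + (-1) = 4+, giving Nb = +5.
Ligands are named alphabetically: aqua before bipyridine before fluoro before phenanthroline.

aqua(2,2'-bipyridine)fluoro(1,10-phenanthroline)niobium(V) sulfate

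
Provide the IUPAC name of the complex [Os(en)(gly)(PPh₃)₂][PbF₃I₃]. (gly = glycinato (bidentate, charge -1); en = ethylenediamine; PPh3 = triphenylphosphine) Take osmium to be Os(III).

Both ions are complex: the cation is named first with the plain metal name, the anion second with the -ate form; each ion's ligands are alphabetised independently.
Os is given as +3; the cation's ligand charges sum to -1, so the complex cation is 2+.
A 1:1 salt means the anion carries the equal and opposite charge, 2−.
Anion: ligand charges sum to -6; for the ion to be 2−, Pb = +4.

(ethylenediamine)(glycinato)bis(triphenylphosphine)osmium(III) trifluorotriiodoplumbate(IV)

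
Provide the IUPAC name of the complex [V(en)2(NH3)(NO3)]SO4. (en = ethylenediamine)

amminebis(ethylenediamine)nitratovanadium(III) sulfate

The 1 sulfate counter-ion carries a total charge of -2, so each complex ion is 2+.
Ligand charges: 1×ammine (neutral), 2×ethylenediamine (neutral), 1×nitrato (-1 each); total -1. So V + (-1) = 2+, giving V = +3.
Ligands are named alphabetically: ammine before ethylenediamine before nitrato.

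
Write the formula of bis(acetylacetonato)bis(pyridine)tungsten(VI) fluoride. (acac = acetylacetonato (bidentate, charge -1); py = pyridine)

[W(acac)2(py)2]F4

Ligands: 2 acetylacetonato (acac, -1), 2 pyridine (py, neutral). Ligand charge sum = -2.
With W in oxidation state +6, the complex ion is [W...]^4+.
Charge balance with fluoride (-1) requires 1 complex ion per 4 fluoride.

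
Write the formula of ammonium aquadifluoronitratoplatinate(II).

NH4[PtF2(H2O)(NO3)]

Ligands: 2 fluoro (F, -1), 1 nitrato (NO3, -1), 1 aqua (H2O, neutral). Ligand charge sum = -3.
With Pt in oxidation state +2, the complex ion is [Pt...]^1−.
Charge balance with ammonium (+1) requires 1 complex ion per 1 ammonium.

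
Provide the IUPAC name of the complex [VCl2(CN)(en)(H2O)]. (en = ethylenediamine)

There is no counter-ion, so the complex is neutral overall.
Ligand charges: 1×ethylenediamine (neutral), 2×chloro (-1 each), 1×aqua (neutral), 1×cyano (-1 each); total -3. So V + (-3) = 0, giving V = +3.
Ligands are named alphabetically: aqua before chloro before cyano before ethylenediamine.

aquadichlorocyano(ethylenediamine)vanadium(III)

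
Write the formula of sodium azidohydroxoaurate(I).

Na[Au(N3)(OH)]

Ligands: 1 azido (N3, -1), 1 hydroxo (OH, -1). Ligand charge sum = -2.
With Au in oxidation state +1, the complex ion is [Au...]^1−.
Charge balance with sodium (+1) requires 1 complex ion per 1 sodium.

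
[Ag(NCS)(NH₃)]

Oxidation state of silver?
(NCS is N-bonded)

No counter-ion: the bracketed complex is neutral.
Ligand charges: 1×NH3 neutral; 1×NCS = -1; sum -1.
Ag + (-1) = 0 ⇒ Ag is +1.

+1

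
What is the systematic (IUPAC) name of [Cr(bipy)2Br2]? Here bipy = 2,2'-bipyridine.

bis(2,2'-bipyridine)dibromochromium(II)

There is no counter-ion, so the complex is neutral overall.
Ligand charges: 2×bromo (-1 each), 2×2,2'-bipyridine (neutral); total -2. So Cr + (-2) = 0, giving Cr = +2.
Ligands are named alphabetically: bipyridine before bromo.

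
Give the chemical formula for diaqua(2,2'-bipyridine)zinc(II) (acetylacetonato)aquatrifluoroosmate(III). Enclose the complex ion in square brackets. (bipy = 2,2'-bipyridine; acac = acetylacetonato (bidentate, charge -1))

Cation [Zn…]: ligand charges 0, Zn(II) ⇒ ion charge 2+.
Anion [Os…]: ligand charges -4, Os(III) ⇒ ion charge 1−.

[Zn(bipy)(H2O)2][Os(acac)F3(H2O)]2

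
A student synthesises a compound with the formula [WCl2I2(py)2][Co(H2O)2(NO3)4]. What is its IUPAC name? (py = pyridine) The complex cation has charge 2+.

The complex cation is given as 2+; its ligand charges sum to -4, so W = +6.
A 1:1 salt means the anion carries the equal and opposite charge, 2−.
Anion: ligand charges sum to -4; for the ion to be 2−, Co = +2.

dichlorodiiodobis(pyridine)tungsten(VI) diaquatetranitratocobaltate(II)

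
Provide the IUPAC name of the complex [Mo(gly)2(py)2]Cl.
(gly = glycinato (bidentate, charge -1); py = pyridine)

bis(glycinato)bis(pyridine)molybdenum(III) chloride

The 1 chloride counter-ion carries a total charge of -1, so each complex ion is 1+.
Ligand charges: 2×glycinato (-1 each), 2×pyridine (neutral); total -2. So Mo + (-2) = 1+, giving Mo = +3.
Ligands are named alphabetically: glycinato before pyridine.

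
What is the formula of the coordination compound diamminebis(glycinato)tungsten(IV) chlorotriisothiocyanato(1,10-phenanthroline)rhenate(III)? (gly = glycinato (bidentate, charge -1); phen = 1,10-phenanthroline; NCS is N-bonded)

Cation [W…]: ligand charges -2, W(IV) ⇒ ion charge 2+.
Anion [Re…]: ligand charges -4, Re(III) ⇒ ion charge 1−.

[W(gly)2(NH3)2][ReCl(NCS)3(phen)]2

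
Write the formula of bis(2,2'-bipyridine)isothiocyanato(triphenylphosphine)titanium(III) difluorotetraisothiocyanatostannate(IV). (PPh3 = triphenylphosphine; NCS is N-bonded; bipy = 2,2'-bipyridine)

[Ti(bipy)2(NCS)(PPh3)][SnF2(NCS)4]

Cation [Ti…]: ligand charges -1, Ti(III) ⇒ ion charge 2+.
Anion [Sn…]: ligand charges -6, Sn(IV) ⇒ ion charge 2−.
One 2+ cation balances one 2− anion.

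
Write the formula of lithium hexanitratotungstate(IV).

Li2[W(NO3)6]

Ligands: 6 nitrato (NO3, -1). Ligand charge sum = -6.
Charge balance with lithium (+1) requires 1 complex ion per 2 lithium.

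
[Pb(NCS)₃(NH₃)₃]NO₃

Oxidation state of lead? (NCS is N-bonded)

1 nitrate outside the brackets (-1 each) → the complex ion is 1+.
Ligand charges: 3×NH3 neutral; 3×NCS = -3; sum -3.
Pb + (-3) = 1+ ⇒ Pb is +4.

+4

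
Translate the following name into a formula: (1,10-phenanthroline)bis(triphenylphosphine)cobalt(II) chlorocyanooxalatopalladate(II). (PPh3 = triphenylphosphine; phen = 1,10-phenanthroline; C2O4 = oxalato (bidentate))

[Co(phen)(PPh3)2][Pd(C2O4)Cl(CN)]

Cation [Co…]: ligand charges 0, Co(II) ⇒ ion charge 2+.
Anion [Pd…]: ligand charges -4, Pd(II) ⇒ ion charge 2−.
One 2+ cation balances one 2− anion.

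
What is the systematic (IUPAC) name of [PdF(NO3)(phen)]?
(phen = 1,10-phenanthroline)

fluoronitrato(1,10-phenanthroline)palladium(II)

There is no counter-ion, so the complex is neutral overall.
Ligand charges: 1×1,10-phenanthroline (neutral), 1×fluoro (-1 each), 1×nitrato (-1 each); total -2. So Pd + (-2) = 0, giving Pd = +2.
Ligands are named alphabetically: fluoro before nitrato before phenanthroline.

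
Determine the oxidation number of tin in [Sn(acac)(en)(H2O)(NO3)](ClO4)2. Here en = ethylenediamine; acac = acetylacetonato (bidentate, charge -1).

+4

2 perchlorate outside the brackets (-1 each) → the complex ion is 2+.
Ligand charges: 1×NO3 = -1; 1×en neutral; 1×acac = -1; 1×H2O neutral; sum -2.
Sn + (-2) = 2+ ⇒ Sn is +4.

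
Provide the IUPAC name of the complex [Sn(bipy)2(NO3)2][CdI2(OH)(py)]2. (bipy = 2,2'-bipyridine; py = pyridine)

Both ions are complex: the cation is named first with the plain metal name, the anion second with the -ate form; each ion's ligands are alphabetised independently.
Cadmium is always +2 in its complexes; the anion's ligand charges sum to -3, so the complex anion is 1−.
With 2 anions per cation, the cation must be 2×1 = 2+.
Cation: ligand charges sum to -2; for the ion to be 2+, Sn = +4.

bis(2,2'-bipyridine)dinitratotin(IV) hydroxodiiodo(pyridine)cadmate(II)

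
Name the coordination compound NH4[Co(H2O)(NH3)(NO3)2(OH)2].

ammonium ammineaquadihydroxodinitratocobaltate(III)

The 1 ammonium counter-ion carries a total charge of +1, so each complex ion is 1−.
Ligand charges: 2×hydroxo (-1 each), 2×nitrato (-1 each), 1×ammine (neutral), 1×aqua (neutral); total -4. So Co + (-4) = 1−, giving Co = +3.
Ligands are named alphabetically: ammine before aqua before hydroxo before nitrato.
The complex ion is anionic, so cobalt takes the -ate form cobaltate(III).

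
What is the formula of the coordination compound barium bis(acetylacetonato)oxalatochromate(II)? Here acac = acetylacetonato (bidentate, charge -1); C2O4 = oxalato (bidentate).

Ligands: 2 acetylacetonato (acac, -1), 1 oxalato (C2O4, -2). Ligand charge sum = -4.
With Cr in oxidation state +2, the complex ion is [Cr...]^2−.
Charge balance with barium (+2) requires 1 complex ion per 1 barium.

Ba[Cr(acac)2(C2O4)]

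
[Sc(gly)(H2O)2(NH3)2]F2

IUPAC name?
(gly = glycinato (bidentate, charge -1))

The 2 fluoride counter-ions carry a total charge of -2, so each complex ion is 2+.
Ligand charges: 2×ammine (neutral), 1×glycinato (-1 each), 2×aqua (neutral); total -1. So Sc + (-1) = 2+, giving Sc = +3.
Ligands are named alphabetically: ammine before aqua before glycinato.

diamminediaqua(glycinato)scandium(III) fluoride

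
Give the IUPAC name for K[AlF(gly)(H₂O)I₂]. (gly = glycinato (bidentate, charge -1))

potassium aquafluoro(glycinato)diiodoaluminate(III)

The 1 potassium counter-ion carries a total charge of +1, so each complex ion is 1−.
Ligand charges: 2×iodo (-1 each), 1×glycinato (-1 each), 1×aqua (neutral), 1×fluoro (-1 each); total -4. So Al + (-4) = 1−, giving Al = +3.
Ligands are named alphabetically: aqua before fluoro before glycinato before iodo.
The complex ion is anionic, so aluminium takes the -ate form aluminate(III).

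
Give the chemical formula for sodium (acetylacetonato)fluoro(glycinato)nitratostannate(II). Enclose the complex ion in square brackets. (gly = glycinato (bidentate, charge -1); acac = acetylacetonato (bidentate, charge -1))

Ligands: 1 glycinato (gly, -1), 1 acetylacetonato (acac, -1), 1 nitrato (NO3, -1), 1 fluoro (F, -1). Ligand charge sum = -4.
With Sn in oxidation state +2, the complex ion is [Sn...]^2−.
Charge balance with sodium (+1) requires 1 complex ion per 2 sodium.

Na2[Sn(acac)F(gly)(NO3)]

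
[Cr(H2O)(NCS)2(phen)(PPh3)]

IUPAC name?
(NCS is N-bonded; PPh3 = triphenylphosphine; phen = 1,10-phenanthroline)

There is no counter-ion, so the complex is neutral overall.
Ligand charges: 1×aqua (neutral), 2×isothiocyanato (-1 each), 1×triphenylphosphine (neutral), 1×1,10-phenanthroline (neutral); total -2. So Cr + (-2) = 0, giving Cr = +2.
Ligands are named alphabetically: aqua before isothiocyanato before phenanthroline before triphenylphosphine.

aquadiisothiocyanato(1,10-phenanthroline)(triphenylphosphine)chromium(II)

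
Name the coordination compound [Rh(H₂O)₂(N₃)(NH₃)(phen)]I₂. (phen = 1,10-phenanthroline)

amminediaquaazido(1,10-phenanthroline)rhodium(III) iodide

The 2 iodide counter-ions carry a total charge of -2, so each complex ion is 2+.
Ligand charges: 1×azido (-1 each), 1×1,10-phenanthroline (neutral), 2×aqua (neutral), 1×ammine (neutral); total -1. So Rh + (-1) = 2+, giving Rh = +3.
Ligands are named alphabetically: ammine before aqua before azido before phenanthroline.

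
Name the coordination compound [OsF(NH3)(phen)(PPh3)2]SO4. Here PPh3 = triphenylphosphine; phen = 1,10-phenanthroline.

The 1 sulfate counter-ion carries a total charge of -2, so each complex ion is 2+.
Ligand charges: 1×fluoro (-1 each), 2×triphenylphosphine (neutral), 1×1,10-phenanthroline (neutral), 1×ammine (neutral); total -1. So Os + (-1) = 2+, giving Os = +3.
Ligands are named alphabetically: ammine before fluoro before phenanthroline before triphenylphosphine.

amminefluoro(1,10-phenanthroline)bis(triphenylphosphine)osmium(III) sulfate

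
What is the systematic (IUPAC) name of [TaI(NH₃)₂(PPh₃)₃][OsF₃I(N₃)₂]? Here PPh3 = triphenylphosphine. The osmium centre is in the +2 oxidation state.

diammineiodotris(triphenylphosphine)tantalum(V) diazidotrifluoroiodoosmate(II)

Os is given as +2; the anion's ligand charges sum to -6, so the complex anion is 4−.
A 1:1 salt means the cation carries the equal and opposite charge, 4+.
Cation: ligand charges sum to -1; for the ion to be 4+, Ta = +5.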